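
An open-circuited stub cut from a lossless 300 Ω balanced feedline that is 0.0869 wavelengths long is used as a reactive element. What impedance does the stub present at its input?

βl = 2π × 0.0869 = 31.3°
tan(βl) = 0.608
For an open-circuited stub, Z_in = −jZ_0·cot(βl) = −jZ_0/tan(βl)

Z_in ≈ −j494 Ω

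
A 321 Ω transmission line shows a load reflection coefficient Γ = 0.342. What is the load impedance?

Z_L ≈ 655 Ω

Z_L = Z_0·(1 + Γ)/(1 − Γ) = 321·(1.34)/(0.658)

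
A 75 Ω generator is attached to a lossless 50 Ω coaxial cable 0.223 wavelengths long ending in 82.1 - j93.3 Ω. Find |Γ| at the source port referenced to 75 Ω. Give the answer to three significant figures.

|Γ| ≈ 0.719

βl = 2π × 0.223 = 80.3°
tan(βl) = 5.84
Z_in = Z_0·(Z_L + jZ_0·tanβl)/(Z_0 + jZ_L·tanβl) = 12.3 + j6.75 Ω
Γ_s = (Z_in − Z_s)/(Z_in + Z_s) = (-62.7 + j6.75)/(87.3 + j6.75), |Γ_s| = 0.719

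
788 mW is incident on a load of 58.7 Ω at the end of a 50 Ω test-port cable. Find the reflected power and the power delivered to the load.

P_reflected ≈ 5.05 mW; P_delivered ≈ 783 mW

Γ = (58.7 − 50)/(58.7 + 50) = 0.08
|Γ|² = 0.00641
P_refl = |Γ|²·P_inc = 5.05 mW, P_del = (1 − |Γ|²)·P_inc = 783 mW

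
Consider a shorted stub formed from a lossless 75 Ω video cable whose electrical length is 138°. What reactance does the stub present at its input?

tan(βl) = -0.9
For a shorted stub, Z_in = jZ_0·tan(βl)

X_in ≈ -67.5 Ω (capacitive)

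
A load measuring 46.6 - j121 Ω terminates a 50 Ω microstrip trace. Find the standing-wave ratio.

VSWR ≈ 8.17

Γ = (Z_L − Z_0)/(Z_L + Z_0) = (-3.4 − j121)/(96.6 − j121)
|Γ| = 121/155 = 0.782
VSWR = (1 + |Γ|)/(1 − |Γ|) = 1.78/0.218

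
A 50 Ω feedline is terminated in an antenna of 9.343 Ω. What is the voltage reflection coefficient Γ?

Γ = (Z_L − Z_0)/(Z_L + Z_0) = (9.343 − 50)/(9.343 + 50) = -40.66/59.34

Γ = -0.685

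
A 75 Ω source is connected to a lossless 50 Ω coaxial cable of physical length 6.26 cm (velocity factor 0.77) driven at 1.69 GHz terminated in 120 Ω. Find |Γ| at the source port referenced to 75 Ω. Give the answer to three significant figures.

|Γ| ≈ 0.279

λ = v/f = 0.77·c / 1.69 GHz = 0.137 m
βl = 2π·l/λ = 2π × 0.458 = 165°
tan(βl) = -0.27
Z_in = Z_0·(Z_L + jZ_0·tanβl)/(Z_0 + jZ_L·tanβl) = 90.6 + j45.3 Ω
Γ_s = (Z_in − Z_s)/(Z_in + Z_s) = (15.6 + j45.3)/(166 + j45.3), |Γ_s| = 0.279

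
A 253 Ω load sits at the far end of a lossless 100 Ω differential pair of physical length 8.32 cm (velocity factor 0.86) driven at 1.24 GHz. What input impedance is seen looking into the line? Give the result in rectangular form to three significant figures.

Z_in ≈ 88.2 + j89.5 Ω

λ = v/f = 0.86·c / 1.24 GHz = 0.208 m
βl = 2π·l/λ = 2π × 0.4 = 144°
tan(βl) = tan(144°) = -0.728
Z_in = Z_0·(Z_L + jZ_0·tanβl)/(Z_0 + jZ_L·tanβl)
     = 100·(253 − j72.8)/(100 − j184)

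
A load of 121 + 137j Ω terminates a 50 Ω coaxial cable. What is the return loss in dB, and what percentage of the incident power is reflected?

RL ≈ 3.05 dB; 49.6% of incident power reflected

Γ = (71 + j137)/(171 + j137), |Γ| = 0.704
RL = −20·log₁₀(0.704) = 3.05 dB
P_refl/P_inc = |Γ|² = 0.496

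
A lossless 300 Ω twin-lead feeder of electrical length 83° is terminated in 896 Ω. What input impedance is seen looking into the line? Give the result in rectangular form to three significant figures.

Z_in ≈ 102 − j32.7 Ω

tan(βl) = tan(83°) = 8.14
Z_in = Z_0·(Z_L + jZ_0·tanβl)/(Z_0 + jZ_L·tanβl)
     = 300·(896 + j2440)/(300 + j7300)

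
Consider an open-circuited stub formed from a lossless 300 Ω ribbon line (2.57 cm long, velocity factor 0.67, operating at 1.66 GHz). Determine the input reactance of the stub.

λ = v/f = 0.67·c / 1.66 GHz = 0.121 m
βl = 2π·l/λ = 2π × 0.212 = 76.4°
tan(βl) = 4.14
For an open-circuited stub, Z_in = −jZ_0·cot(βl) = −jZ_0/tan(βl)

X_in ≈ -72.5 Ω (capacitive)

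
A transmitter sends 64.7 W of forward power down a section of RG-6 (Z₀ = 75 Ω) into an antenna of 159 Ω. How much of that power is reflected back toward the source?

Γ = (159 − 75)/(159 + 75) = 0.359
|Γ|² = 0.129
P_refl = |Γ|²·P_inc = 8.34 W, P_del = (1 − |Γ|²)·P_inc = 56.4 W

P_reflected ≈ 8.34 W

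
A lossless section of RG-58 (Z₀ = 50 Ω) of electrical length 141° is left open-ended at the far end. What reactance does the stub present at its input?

X_in ≈ 61.7 Ω (inductive)

tan(βl) = -0.81
For an open-ended stub, Z_in = −jZ_0·cot(βl) = −jZ_0/tan(βl)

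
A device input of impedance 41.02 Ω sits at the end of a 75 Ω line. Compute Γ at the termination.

Γ = (Z_L − Z_0)/(Z_L + Z_0) = (41.02 − 75)/(41.02 + 75) = -33.98/116

Γ = -0.293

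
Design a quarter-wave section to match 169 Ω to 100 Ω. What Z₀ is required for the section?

Z_qwt ≈ 130 Ω

Z_qwt = √(Z_0·R_L) = √(100 × 169) = √16900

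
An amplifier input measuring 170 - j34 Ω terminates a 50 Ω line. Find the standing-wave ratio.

VSWR ≈ 3.55

Γ = (Z_L − Z_0)/(Z_L + Z_0) = (120 − j34)/(220 − j34)
|Γ| = 125/223 = 0.56
VSWR = (1 + |Γ|)/(1 − |Γ|) = 1.56/0.44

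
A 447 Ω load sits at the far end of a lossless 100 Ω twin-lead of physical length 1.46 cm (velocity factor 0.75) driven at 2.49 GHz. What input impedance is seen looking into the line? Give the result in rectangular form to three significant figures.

Z_in ≈ 30.4 − j57.9 Ω

λ = v/f = 0.75·c / 2.49 GHz = 0.0904 m
βl = 2π·l/λ = 2π × 0.162 = 58.2°
tan(βl) = tan(58.2°) = 1.61
Z_in = Z_0·(Z_L + jZ_0·tanβl)/(Z_0 + jZ_L·tanβl)
     = 100·(447 + j161)/(100 + j720)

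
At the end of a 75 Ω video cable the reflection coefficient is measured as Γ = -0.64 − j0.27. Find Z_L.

Z_L ≈ 14 − j14.7 Ω

Z_L = Z_0·(1 + Γ)/(1 − Γ) = 75·(0.36 − j0.27)/(1.64 + j0.27)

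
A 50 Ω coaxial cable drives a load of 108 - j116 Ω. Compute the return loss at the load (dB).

Γ = (58 − j116)/(158 − j116), |Γ| = 0.662
RL = −20·log₁₀|Γ| = −20·log₁₀(0.662)

RL ≈ 3.59 dB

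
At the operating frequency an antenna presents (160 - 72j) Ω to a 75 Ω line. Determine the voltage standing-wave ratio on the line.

VSWR ≈ 2.66

Γ = (Z_L − Z_0)/(Z_L + Z_0) = (85 − j72)/(235 − j72)
|Γ| = 111/246 = 0.453
VSWR = (1 + |Γ|)/(1 − |Γ|) = 1.45/0.547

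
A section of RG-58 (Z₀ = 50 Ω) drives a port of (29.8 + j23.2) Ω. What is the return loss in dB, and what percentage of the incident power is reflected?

Γ = (-20.2 + j23.2)/(79.8 + j23.2), |Γ| = 0.37
RL = −20·log₁₀(0.37) = 8.63 dB
P_refl/P_inc = |Γ|² = 0.137

RL ≈ 8.63 dB; 13.7% of incident power reflected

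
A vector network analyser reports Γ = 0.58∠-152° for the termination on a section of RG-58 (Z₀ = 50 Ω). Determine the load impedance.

Z_L = Z_0·(1 + Γ)/(1 − Γ) = 50·(0.488 − j0.272)/(1.51 + j0.272)

Z_L ≈ 14.1 − j11.5 Ω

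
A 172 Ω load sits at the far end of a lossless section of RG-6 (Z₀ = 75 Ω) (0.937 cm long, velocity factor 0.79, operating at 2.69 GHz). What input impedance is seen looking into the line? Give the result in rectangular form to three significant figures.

Z_in ≈ 65.3 − j59 Ω

λ = v/f = 0.79·c / 2.69 GHz = 0.0881 m
βl = 2π·l/λ = 2π × 0.106 = 38.3°
tan(βl) = tan(38.3°) = 0.789
Z_in = Z_0·(Z_L + jZ_0·tanβl)/(Z_0 + jZ_L·tanβl)
     = 75·(172 + j59.2)/(75 + j136)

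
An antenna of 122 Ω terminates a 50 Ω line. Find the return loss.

Γ = (122 − 50)/(122 + 50) = 0.419
RL = −20·log₁₀|Γ| = −20·log₁₀(0.419)

RL ≈ 7.56 dB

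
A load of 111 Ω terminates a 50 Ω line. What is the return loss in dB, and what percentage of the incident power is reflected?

Γ = (111 − 50)/(111 + 50) = 0.379
RL = −20·log₁₀(0.379) = 8.43 dB
P_refl/P_inc = |Γ|² = 0.144

RL ≈ 8.43 dB; 14.4% of incident power reflected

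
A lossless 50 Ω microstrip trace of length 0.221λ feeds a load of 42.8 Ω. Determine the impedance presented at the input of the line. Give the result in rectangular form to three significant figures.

Z_in ≈ 57.7 + j3.21 Ω

βl = 2π × 0.221 = 79.6°
tan(βl) = tan(79.6°) = 5.43
Z_in = Z_0·(Z_L + jZ_0·tanβl)/(Z_0 + jZ_L·tanβl)
     = 50·(42.8 + j271)/(50 + j232)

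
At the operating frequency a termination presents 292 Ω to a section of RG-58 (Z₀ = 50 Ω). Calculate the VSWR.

For a purely resistive load, VSWR = R_L/Z_0 or Z_0/R_L (whichever > 1) = 292/50

VSWR ≈ 5.84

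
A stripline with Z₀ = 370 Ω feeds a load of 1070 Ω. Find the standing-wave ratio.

VSWR ≈ 2.89

Γ = (1070 − 370)/(1070 + 370) = 0.486
VSWR = (1 + 0.486)/(1 − 0.486)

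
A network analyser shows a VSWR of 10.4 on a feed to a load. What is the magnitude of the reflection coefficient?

|Γ| ≈ 0.825

|Γ| = (S − 1)/(S + 1) = (10.4 − 1)/(10.4 + 1) = 9.4/11.4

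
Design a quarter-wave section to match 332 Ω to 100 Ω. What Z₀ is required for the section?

Z_qwt ≈ 182 Ω

Z_qwt = √(Z_0·R_L) = √(100 × 332) = √33200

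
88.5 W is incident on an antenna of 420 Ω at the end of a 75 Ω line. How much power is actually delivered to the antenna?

Γ = (420 − 75)/(420 + 75) = 0.697
|Γ|² = 0.486
P_refl = |Γ|²·P_inc = 43 W, P_del = (1 − |Γ|²)·P_inc = 45.5 W

P_delivered ≈ 45.5 W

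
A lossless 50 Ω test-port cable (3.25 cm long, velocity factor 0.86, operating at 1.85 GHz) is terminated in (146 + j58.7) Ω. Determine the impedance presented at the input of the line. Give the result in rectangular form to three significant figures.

Z_in ≈ 15.3 − j10.9 Ω

λ = v/f = 0.86·c / 1.85 GHz = 0.139 m
βl = 2π·l/λ = 2π × 0.233 = 83.9°
tan(βl) = tan(83.9°) = 9.35
Z_in = Z_0·(Z_L + jZ_0·tanβl)/(Z_0 + jZ_L·tanβl)
     = 50·(146 + j526)/(-499 + j1370)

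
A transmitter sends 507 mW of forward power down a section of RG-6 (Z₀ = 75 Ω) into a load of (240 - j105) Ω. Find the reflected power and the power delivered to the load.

P_reflected ≈ 176 mW; P_delivered ≈ 331 mW

|Γ| = |(165 − j105)/(315 − j105)| = 0.589
|Γ|² = 0.347
P_refl = |Γ|²·P_inc = 176 mW, P_del = (1 − |Γ|²)·P_inc = 331 mW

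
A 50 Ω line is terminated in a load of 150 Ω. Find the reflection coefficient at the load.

Γ = 0.5

Γ = (Z_L − Z_0)/(Z_L + Z_0) = (150 − 50)/(150 + 50) = 100/200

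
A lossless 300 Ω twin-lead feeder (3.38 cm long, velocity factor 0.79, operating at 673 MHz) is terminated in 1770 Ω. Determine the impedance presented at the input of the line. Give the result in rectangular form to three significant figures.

Z_in ≈ 149 − j399 Ω

λ = v/f = 0.79·c / 673 MHz = 0.352 m
βl = 2π·l/λ = 2π × 0.096 = 34.6°
tan(βl) = tan(34.6°) = 0.689
Z_in = Z_0·(Z_L + jZ_0·tanβl)/(Z_0 + jZ_L·tanβl)
     = 300·(1770 + j207)/(300 + j1220)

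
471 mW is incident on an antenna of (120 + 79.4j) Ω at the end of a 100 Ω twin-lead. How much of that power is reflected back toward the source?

P_reflected ≈ 57.7 mW

|Γ| = |(20 + j79.4)/(220 + j79.4)| = 0.35
|Γ|² = 0.123
P_refl = |Γ|²·P_inc = 57.7 mW, P_del = (1 − |Γ|²)·P_inc = 413 mW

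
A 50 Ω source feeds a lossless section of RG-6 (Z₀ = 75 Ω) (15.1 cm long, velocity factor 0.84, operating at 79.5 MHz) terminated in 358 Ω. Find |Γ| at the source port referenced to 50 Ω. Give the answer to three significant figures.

|Γ| ≈ 0.744

λ = v/f = 0.84·c / 79.5 MHz = 3.17 m
βl = 2π·l/λ = 2π × 0.0476 = 17.1°
tan(βl) = 0.309
Z_in = Z_0·(Z_L + jZ_0·tanβl)/(Z_0 + jZ_L·tanβl) = 124 − j159 Ω
Γ_s = (Z_in − Z_s)/(Z_in + Z_s) = (73.7 − j159)/(174 − j159), |Γ_s| = 0.744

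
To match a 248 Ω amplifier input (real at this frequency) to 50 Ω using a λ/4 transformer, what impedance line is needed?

Z_qwt ≈ 111 Ω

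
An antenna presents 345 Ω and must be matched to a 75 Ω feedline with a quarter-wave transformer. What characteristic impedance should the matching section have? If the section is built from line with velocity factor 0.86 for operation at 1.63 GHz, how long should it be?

Z_qwt = √(Z_0·R_L) = √(75 × 345) = √25880
λ = 0.86·c/f = 0.158 m, so l = λ/4 = 0.0396 m

Z_qwt ≈ 161 Ω; length ≈ 3.96 cm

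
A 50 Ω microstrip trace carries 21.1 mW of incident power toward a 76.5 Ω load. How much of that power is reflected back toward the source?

P_reflected ≈ 0.926 mW

Γ = (76.5 − 50)/(76.5 + 50) = 0.209
|Γ|² = 0.0439
P_refl = |Γ|²·P_inc = 0.926 mW, P_del = (1 − |Γ|²)·P_inc = 20.2 mW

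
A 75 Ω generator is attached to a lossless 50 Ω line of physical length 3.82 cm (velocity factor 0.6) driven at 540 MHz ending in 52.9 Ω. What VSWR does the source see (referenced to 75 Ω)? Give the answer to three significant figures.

VSWR ≈ 1.5

λ = v/f = 0.6·c / 540 MHz = 0.333 m
βl = 2π·l/λ = 2π × 0.115 = 41.3°
tan(βl) = 0.877
Z_in = Z_0·(Z_L + jZ_0·tanβl)/(Z_0 + jZ_L·tanβl) = 50.3 − j2.81 Ω
Γ_s = (Z_in − Z_s)/(Z_in + Z_s) = (-24.7 − j2.81)/(125 − j2.81), |Γ_s| = 0.198
VSWR = (1 + |Γ_s|)/(1 − |Γ_s|)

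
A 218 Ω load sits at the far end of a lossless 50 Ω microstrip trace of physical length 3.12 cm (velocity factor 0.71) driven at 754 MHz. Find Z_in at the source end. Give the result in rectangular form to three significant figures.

Z_in ≈ 26.1 − j52.9 Ω

λ = v/f = 0.71·c / 754 MHz = 0.282 m
βl = 2π·l/λ = 2π × 0.11 = 39.8°
tan(βl) = tan(39.8°) = 0.832
Z_in = Z_0·(Z_L + jZ_0·tanβl)/(Z_0 + jZ_L·tanβl)
     = 50·(218 + j41.6)/(50 + j181)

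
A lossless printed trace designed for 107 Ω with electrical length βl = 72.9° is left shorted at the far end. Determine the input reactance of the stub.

X_in ≈ 348 Ω (inductive)

tan(βl) = 3.25
For a shorted stub, Z_in = jZ_0·tan(βl)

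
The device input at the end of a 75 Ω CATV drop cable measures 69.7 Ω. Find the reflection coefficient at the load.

Γ = (Z_L − Z_0)/(Z_L + Z_0) = (69.7 − 75)/(69.7 + 75) = -5.3/144.7

Γ = -0.0366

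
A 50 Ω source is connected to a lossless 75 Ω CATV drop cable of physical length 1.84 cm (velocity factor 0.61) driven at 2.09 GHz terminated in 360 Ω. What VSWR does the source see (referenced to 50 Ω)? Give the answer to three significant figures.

λ = v/f = 0.61·c / 2.09 GHz = 0.0876 m
βl = 2π·l/λ = 2π × 0.21 = 75.7°
tan(βl) = 3.91
Z_in = Z_0·(Z_L + jZ_0·tanβl)/(Z_0 + jZ_L·tanβl) = 16.6 − j18.3 Ω
Γ_s = (Z_in − Z_s)/(Z_in + Z_s) = (-33.4 − j18.3)/(66.6 − j18.3), |Γ_s| = 0.551
VSWR = (1 + |Γ_s|)/(1 − |Γ_s|)

VSWR ≈ 3.46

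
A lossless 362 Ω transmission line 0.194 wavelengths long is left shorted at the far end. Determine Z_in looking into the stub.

βl = 2π × 0.194 = 69.8°
tan(βl) = 2.72
For a shorted stub, Z_in = jZ_0·tan(βl)

Z_in ≈ +j986 Ω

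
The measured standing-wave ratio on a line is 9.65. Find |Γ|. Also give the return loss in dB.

|Γ| ≈ 0.812; return loss ≈ 1.81 dB

|Γ| = (S − 1)/(S + 1) = (9.65 − 1)/(9.65 + 1) = 8.65/10.7
RL = −20·log₁₀|Γ| = −20·log₁₀(0.812)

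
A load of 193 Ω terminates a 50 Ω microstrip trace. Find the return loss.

RL ≈ 4.61 dB

Γ = (193 − 50)/(193 + 50) = 0.588
RL = −20·log₁₀|Γ| = −20·log₁₀(0.588)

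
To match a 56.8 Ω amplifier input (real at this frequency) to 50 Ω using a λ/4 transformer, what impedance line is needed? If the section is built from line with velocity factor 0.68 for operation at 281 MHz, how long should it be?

Z_qwt = √(Z_0·R_L) = √(50 × 56.8) = √2840
λ = 0.68·c/f = 0.726 m, so l = λ/4 = 0.181 m

Z_qwt ≈ 53.3 Ω; length ≈ 18.1 cm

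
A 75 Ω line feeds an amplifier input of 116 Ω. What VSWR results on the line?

VSWR ≈ 1.55

Γ = (116 − 75)/(116 + 75) = 0.215
VSWR = (1 + 0.215)/(1 − 0.215)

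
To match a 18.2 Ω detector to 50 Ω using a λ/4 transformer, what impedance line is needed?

Z_qwt = √(Z_0·R_L) = √(50 × 18.2) = √910

Z_qwt ≈ 30.2 Ω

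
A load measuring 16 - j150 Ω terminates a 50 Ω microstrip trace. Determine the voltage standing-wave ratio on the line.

Γ = (Z_L − Z_0)/(Z_L + Z_0) = (-34 − j150)/(66 − j150)
|Γ| = 154/164 = 0.939
VSWR = (1 + |Γ|)/(1 − |Γ|) = 1.94/0.0615

VSWR ≈ 31.5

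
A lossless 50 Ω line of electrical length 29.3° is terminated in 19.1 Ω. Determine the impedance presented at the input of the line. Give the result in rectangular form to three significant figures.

Z_in ≈ 24 + j22.9 Ω

tan(βl) = tan(29.3°) = 0.561
Z_in = Z_0·(Z_L + jZ_0·tanβl)/(Z_0 + jZ_L·tanβl)
     = 50·(19.1 + j28.1)/(50 + j10.7)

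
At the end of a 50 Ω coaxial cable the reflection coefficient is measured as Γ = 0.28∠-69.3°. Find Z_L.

Z_L = Z_0·(1 + Γ)/(1 − Γ) = 50·(1.1 − j0.262)/(0.901 + j0.262)

Z_L ≈ 52.3 − j29.7 Ω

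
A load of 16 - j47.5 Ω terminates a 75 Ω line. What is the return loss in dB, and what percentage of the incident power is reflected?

Γ = (-59 − j47.5)/(91 − j47.5), |Γ| = 0.738
RL = −20·log₁₀(0.738) = 2.64 dB
P_refl/P_inc = |Γ|² = 0.544

RL ≈ 2.64 dB; 54.4% of incident power reflected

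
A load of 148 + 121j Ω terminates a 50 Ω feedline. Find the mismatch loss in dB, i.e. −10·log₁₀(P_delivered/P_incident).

Γ = (98 + j121)/(198 + j121), |Γ| = 0.671
|Γ|² = 0.45, so P_del/P_inc = 1 − |Γ|² = 0.55
ML = −10·log₁₀(1 − |Γ|²)

mismatch loss ≈ 2.6 dB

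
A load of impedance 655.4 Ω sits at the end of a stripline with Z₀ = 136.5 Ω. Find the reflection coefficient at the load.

Γ = (Z_L − Z_0)/(Z_L + Z_0) = (655.4 − 136.5)/(655.4 + 136.5) = 518.9/791.9

Γ = 0.655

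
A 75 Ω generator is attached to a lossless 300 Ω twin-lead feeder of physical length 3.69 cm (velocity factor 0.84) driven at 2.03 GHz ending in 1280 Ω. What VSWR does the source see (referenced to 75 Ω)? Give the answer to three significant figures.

VSWR ≈ 2.96

λ = v/f = 0.84·c / 2.03 GHz = 0.124 m
βl = 2π·l/λ = 2π × 0.297 = 107°
tan(βl) = -3.27
Z_in = Z_0·(Z_L + jZ_0·tanβl)/(Z_0 + jZ_L·tanβl) = 76.5 + j86.3 Ω
Γ_s = (Z_in − Z_s)/(Z_in + Z_s) = (1.5 + j86.3)/(151 + j86.3), |Γ_s| = 0.495
VSWR = (1 + |Γ_s|)/(1 − |Γ_s|)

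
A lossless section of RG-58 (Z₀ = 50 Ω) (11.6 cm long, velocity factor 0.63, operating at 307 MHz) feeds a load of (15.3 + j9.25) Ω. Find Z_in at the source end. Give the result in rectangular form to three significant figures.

λ = v/f = 0.63·c / 307 MHz = 0.616 m
βl = 2π·l/λ = 2π × 0.188 = 67.8°
tan(βl) = tan(67.8°) = 2.45
Z_in = Z_0·(Z_L + jZ_0·tanβl)/(Z_0 + jZ_L·tanβl)
     = 50·(15.3 + j132)/(27.3 + j37.6)

Z_in ≈ 125 + j70.2 Ω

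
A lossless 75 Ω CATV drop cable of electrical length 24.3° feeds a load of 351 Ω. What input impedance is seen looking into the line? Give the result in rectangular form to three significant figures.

tan(βl) = tan(24.3°) = 0.452
Z_in = Z_0·(Z_L + jZ_0·tanβl)/(Z_0 + jZ_L·tanβl)
     = 75·(351 + j33.9)/(75 + j158)

Z_in ≈ 77.3 − j130 Ω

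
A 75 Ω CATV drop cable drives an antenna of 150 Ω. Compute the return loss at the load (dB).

RL ≈ 9.54 dB

Γ = (150 − 75)/(150 + 75) = 0.333
RL = −20·log₁₀|Γ| = −20·log₁₀(0.333)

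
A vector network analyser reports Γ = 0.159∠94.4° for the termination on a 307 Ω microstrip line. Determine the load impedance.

Z_L = Z_0·(1 + Γ)/(1 − Γ) = 307·(0.988 + j0.159)/(1.01 − j0.159)

Z_L ≈ 285 + j92.7 Ω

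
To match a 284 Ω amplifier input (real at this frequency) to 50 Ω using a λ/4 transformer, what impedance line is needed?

Z_qwt ≈ 119 Ω

Z_qwt = √(Z_0·R_L) = √(50 × 284) = √14200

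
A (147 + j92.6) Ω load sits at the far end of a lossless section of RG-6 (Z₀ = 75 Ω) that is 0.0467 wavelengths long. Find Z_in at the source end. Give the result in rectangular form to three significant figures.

βl = 2π × 0.0467 = 16.8°
tan(βl) = tan(16.8°) = 0.302
Z_in = Z_0·(Z_L + jZ_0·tanβl)/(Z_0 + jZ_L·tanβl)
     = 75·(147 + j115)/(47 + j44.4)

Z_in ≈ 216 − j19.9 Ω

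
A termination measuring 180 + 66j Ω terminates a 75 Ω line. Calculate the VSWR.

VSWR ≈ 2.78

Γ = (Z_L − Z_0)/(Z_L + Z_0) = (105 + j66)/(255 + j66)
|Γ| = 124/263 = 0.471
VSWR = (1 + |Γ|)/(1 − |Γ|) = 1.47/0.529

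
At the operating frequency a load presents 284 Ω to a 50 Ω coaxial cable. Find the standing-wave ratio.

VSWR ≈ 5.68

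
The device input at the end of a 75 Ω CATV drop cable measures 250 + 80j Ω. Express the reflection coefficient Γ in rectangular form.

Γ = (Z_L − Z_0)/(Z_L + Z_0) = (175 + j80)/(325 + j80)

Γ ≈ 0.565 + j0.107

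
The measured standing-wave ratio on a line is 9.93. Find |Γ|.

|Γ| = (S − 1)/(S + 1) = (9.93 − 1)/(9.93 + 1) = 8.93/10.9

|Γ| ≈ 0.817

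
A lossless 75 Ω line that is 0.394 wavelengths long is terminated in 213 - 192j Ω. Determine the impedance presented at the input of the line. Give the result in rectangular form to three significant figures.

βl = 2π × 0.394 = 142°
tan(βl) = tan(142°) = -0.786
Z_in = Z_0·(Z_L + jZ_0·tanβl)/(Z_0 + jZ_L·tanβl)
     = 75·(213 − j251)/(-75.9 − j167)

Z_in ≈ 57.4 + j121 Ω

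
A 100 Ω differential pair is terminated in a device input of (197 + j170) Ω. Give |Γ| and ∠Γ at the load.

Γ = (Z_L − Z_0)/(Z_L + Z_0) = (97 + j170)/(297 + j170)
|Γ| = 196/342 = 0.572

Γ ≈ 0.572 ∠ 30.5°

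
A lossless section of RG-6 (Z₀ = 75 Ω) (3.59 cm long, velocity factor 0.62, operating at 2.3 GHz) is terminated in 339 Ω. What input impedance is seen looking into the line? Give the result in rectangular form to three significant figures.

λ = v/f = 0.62·c / 2.3 GHz = 0.0809 m
βl = 2π·l/λ = 2π × 0.444 = 160°
tan(βl) = tan(160°) = -0.368
Z_in = Z_0·(Z_L + jZ_0·tanβl)/(Z_0 + jZ_L·tanβl)
     = 75·(339 − j27.6)/(75 − j125)

Z_in ≈ 102 + j142 Ω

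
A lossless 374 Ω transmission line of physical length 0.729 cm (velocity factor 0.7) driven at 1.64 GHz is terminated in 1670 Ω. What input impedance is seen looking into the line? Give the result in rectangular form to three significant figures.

Z_in ≈ 503 − j699 Ω

λ = v/f = 0.7·c / 1.64 GHz = 0.128 m
βl = 2π·l/λ = 2π × 0.0569 = 20.5°
tan(βl) = tan(20.5°) = 0.374
Z_in = Z_0·(Z_L + jZ_0·tanβl)/(Z_0 + jZ_L·tanβl)
     = 374·(1670 + j140)/(374 + j624)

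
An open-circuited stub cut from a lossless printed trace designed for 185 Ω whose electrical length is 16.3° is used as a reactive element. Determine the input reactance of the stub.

tan(βl) = 0.292
For an open-circuited stub, Z_in = −jZ_0·cot(βl) = −jZ_0/tan(βl)

X_in ≈ -633 Ω (capacitive)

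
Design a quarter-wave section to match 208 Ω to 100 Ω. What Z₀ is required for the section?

Z_qwt ≈ 144 Ω

Z_qwt = √(Z_0·R_L) = √(100 × 208) = √20800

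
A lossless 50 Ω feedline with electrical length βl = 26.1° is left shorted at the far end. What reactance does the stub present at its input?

X_in ≈ 24.5 Ω (inductive)

tan(βl) = 0.49
For a shorted stub, Z_in = jZ_0·tan(βl)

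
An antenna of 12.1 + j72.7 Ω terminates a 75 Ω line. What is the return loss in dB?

Γ = (-62.9 + j72.7)/(87.1 + j72.7), |Γ| = 0.847
RL = −20·log₁₀|Γ| = −20·log₁₀(0.847)

RL ≈ 1.44 dB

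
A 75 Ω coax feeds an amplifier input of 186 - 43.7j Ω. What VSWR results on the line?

Γ = (Z_L − Z_0)/(Z_L + Z_0) = (111 − j43.7)/(261 − j43.7)
|Γ| = 119/265 = 0.451
VSWR = (1 + |Γ|)/(1 − |Γ|) = 1.45/0.549

VSWR ≈ 2.64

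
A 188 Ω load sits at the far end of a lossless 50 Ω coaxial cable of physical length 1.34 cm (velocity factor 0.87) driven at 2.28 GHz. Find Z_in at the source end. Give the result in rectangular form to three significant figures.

λ = v/f = 0.87·c / 2.28 GHz = 0.114 m
βl = 2π·l/λ = 2π × 0.117 = 42.1°
tan(βl) = tan(42.1°) = 0.905
Z_in = Z_0·(Z_L + jZ_0·tanβl)/(Z_0 + jZ_L·tanβl)
     = 50·(188 + j45.2)/(50 + j170)

Z_in ≈ 27.2 − j47.3 Ω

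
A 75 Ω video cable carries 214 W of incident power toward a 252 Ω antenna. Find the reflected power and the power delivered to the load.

P_reflected ≈ 62.7 W; P_delivered ≈ 151 W

Γ = (252 − 75)/(252 + 75) = 0.541
|Γ|² = 0.293
P_refl = |Γ|²·P_inc = 62.7 W, P_del = (1 − |Γ|²)·P_inc = 151 W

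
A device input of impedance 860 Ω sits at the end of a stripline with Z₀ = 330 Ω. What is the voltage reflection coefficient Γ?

Γ = 0.445

Γ = (Z_L − Z_0)/(Z_L + Z_0) = (860 − 330)/(860 + 330) = 530/1190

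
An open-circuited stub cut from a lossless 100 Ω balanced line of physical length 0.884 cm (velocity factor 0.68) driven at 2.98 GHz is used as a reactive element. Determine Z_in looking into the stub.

Z_in ≈ −j94.9 Ω

λ = v/f = 0.68·c / 2.98 GHz = 0.0685 m
βl = 2π·l/λ = 2π × 0.129 = 46.5°
tan(βl) = 1.05
For an open-circuited stub, Z_in = −jZ_0·cot(βl) = −jZ_0/tan(βl)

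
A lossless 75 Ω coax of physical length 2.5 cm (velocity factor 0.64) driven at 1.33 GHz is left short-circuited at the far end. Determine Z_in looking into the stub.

λ = v/f = 0.64·c / 1.33 GHz = 0.144 m
βl = 2π·l/λ = 2π × 0.173 = 62.3°
tan(βl) = 1.91
For a short-circuited stub, Z_in = jZ_0·tan(βl)

Z_in ≈ +j143 Ω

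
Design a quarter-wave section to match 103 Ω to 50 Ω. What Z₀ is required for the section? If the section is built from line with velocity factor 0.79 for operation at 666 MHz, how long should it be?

Z_qwt ≈ 71.8 Ω; length ≈ 8.9 cm

Z_qwt = √(Z_0·R_L) = √(50 × 103) = √5150
λ = 0.79·c/f = 0.356 m, so l = λ/4 = 0.089 m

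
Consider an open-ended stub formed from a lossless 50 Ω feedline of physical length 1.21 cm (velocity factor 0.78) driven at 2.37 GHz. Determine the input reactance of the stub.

X_in ≈ -51.6 Ω (capacitive)

λ = v/f = 0.78·c / 2.37 GHz = 0.0987 m
βl = 2π·l/λ = 2π × 0.123 = 44.1°
tan(βl) = 0.97
For an open-ended stub, Z_in = −jZ_0·cot(βl) = −jZ_0/tan(βl)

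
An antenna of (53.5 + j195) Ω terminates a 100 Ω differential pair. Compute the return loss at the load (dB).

RL ≈ 1.85 dB

Γ = (-46.5 + j195)/(153.5 + j195), |Γ| = 0.808
RL = −20·log₁₀|Γ| = −20·log₁₀(0.808)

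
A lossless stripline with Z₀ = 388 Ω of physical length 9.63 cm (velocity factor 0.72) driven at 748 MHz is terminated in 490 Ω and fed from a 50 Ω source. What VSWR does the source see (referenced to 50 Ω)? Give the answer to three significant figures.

λ = v/f = 0.72·c / 748 MHz = 0.289 m
βl = 2π·l/λ = 2π × 0.333 = 120°
tan(βl) = -1.73
Z_in = Z_0·(Z_L + jZ_0·tanβl)/(Z_0 + jZ_L·tanβl) = 339 + j69.2 Ω
Γ_s = (Z_in − Z_s)/(Z_in + Z_s) = (289 + j69.2)/(389 + j69.2), |Γ_s| = 0.752
VSWR = (1 + |Γ_s|)/(1 − |Γ_s|)

VSWR ≈ 7.07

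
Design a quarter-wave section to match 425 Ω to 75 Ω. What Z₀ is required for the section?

Z_qwt = √(Z_0·R_L) = √(75 × 425) = √31880

Z_qwt ≈ 179 Ω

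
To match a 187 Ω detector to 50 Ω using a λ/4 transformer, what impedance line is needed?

Z_qwt = √(Z_0·R_L) = √(50 × 187) = √9350

Z_qwt ≈ 96.7 Ω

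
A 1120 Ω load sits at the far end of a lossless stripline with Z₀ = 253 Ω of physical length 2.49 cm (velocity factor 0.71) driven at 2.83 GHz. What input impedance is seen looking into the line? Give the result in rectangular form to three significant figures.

Z_in ≈ 73.7 + j132 Ω

λ = v/f = 0.71·c / 2.83 GHz = 0.0753 m
βl = 2π·l/λ = 2π × 0.331 = 119°
tan(βl) = tan(119°) = -1.8
Z_in = Z_0·(Z_L + jZ_0·tanβl)/(Z_0 + jZ_L·tanβl)
     = 253·(1120 − j455)/(253 − j2010)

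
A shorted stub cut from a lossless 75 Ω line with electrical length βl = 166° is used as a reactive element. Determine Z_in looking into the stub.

tan(βl) = -0.249
For a shorted stub, Z_in = jZ_0·tan(βl)

Z_in ≈ −j18.7 Ω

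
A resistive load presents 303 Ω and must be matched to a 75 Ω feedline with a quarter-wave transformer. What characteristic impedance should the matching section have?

Z_qwt ≈ 151 Ω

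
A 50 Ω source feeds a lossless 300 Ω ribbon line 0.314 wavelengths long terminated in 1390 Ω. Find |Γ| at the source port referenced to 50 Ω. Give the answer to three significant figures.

|Γ| ≈ 0.708

βl = 2π × 0.314 = 113°
tan(βl) = -2.35
Z_in = Z_0·(Z_L + jZ_0·tanβl)/(Z_0 + jZ_L·tanβl) = 75.8 + j121 Ω
Γ_s = (Z_in − Z_s)/(Z_in + Z_s) = (25.8 + j121)/(126 + j121), |Γ_s| = 0.708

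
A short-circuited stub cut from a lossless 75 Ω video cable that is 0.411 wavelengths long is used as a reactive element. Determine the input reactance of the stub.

X_in ≈ -46.9 Ω (capacitive)

βl = 2π × 0.411 = 148°
tan(βl) = -0.626
For a short-circuited stub, Z_in = jZ_0·tan(βl)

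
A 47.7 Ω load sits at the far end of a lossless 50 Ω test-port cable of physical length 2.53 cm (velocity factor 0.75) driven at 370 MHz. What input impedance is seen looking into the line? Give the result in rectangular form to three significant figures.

Z_in ≈ 48 + j1.13 Ω

λ = v/f = 0.75·c / 370 MHz = 0.608 m
βl = 2π·l/λ = 2π × 0.0416 = 15°
tan(βl) = tan(15°) = 0.268
Z_in = Z_0·(Z_L + jZ_0·tanβl)/(Z_0 + jZ_L·tanβl)
     = 50·(47.7 + j13.4)/(50 + j12.8)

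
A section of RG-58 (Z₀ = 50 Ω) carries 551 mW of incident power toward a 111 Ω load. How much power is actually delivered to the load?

Γ = (111 − 50)/(111 + 50) = 0.379
|Γ|² = 0.144
P_refl = |Γ|²·P_inc = 79.1 mW, P_del = (1 − |Γ|²)·P_inc = 472 mW

P_delivered ≈ 472 mW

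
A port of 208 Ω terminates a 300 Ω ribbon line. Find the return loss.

RL ≈ 14.8 dB

Γ = (208 − 300)/(208 + 300) = -0.181
RL = −20·log₁₀|Γ| = −20·log₁₀(0.181)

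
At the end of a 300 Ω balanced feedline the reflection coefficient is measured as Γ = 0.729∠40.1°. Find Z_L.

Z_L = Z_0·(1 + Γ)/(1 − Γ) = 300·(1.56 + j0.47)/(0.442 − j0.47)

Z_L ≈ 338 + j677 Ω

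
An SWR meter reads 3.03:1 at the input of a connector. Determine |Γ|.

|Γ| ≈ 0.504

|Γ| = (S − 1)/(S + 1) = (3.03 − 1)/(3.03 + 1) = 2.03/4.03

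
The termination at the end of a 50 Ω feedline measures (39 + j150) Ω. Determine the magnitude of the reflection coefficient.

|Γ| ≈ 0.862

Γ = (Z_L − Z_0)/(Z_L + Z_0) = (-11 + j150)/(89 + j150)
|Γ| = 150/174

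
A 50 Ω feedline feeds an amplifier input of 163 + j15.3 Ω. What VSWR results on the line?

VSWR ≈ 3.29

Γ = (Z_L − Z_0)/(Z_L + Z_0) = (113 + j15.3)/(213 + j15.3)
|Γ| = 114/214 = 0.534
VSWR = (1 + |Γ|)/(1 − |Γ|) = 1.53/0.466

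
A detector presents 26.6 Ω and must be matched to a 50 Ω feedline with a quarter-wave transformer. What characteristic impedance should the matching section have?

Z_qwt = √(Z_0·R_L) = √(50 × 26.6) = √1330

Z_qwt ≈ 36.5 Ω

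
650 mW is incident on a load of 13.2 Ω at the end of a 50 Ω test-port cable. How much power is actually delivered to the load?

P_delivered ≈ 430 mW

Γ = (13.2 − 50)/(13.2 + 50) = -0.582
|Γ|² = 0.339
P_refl = |Γ|²·P_inc = 220 mW, P_del = (1 − |Γ|²)·P_inc = 430 mW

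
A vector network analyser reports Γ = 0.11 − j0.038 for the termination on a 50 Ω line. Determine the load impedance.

Z_L = Z_0·(1 + Γ)/(1 − Γ) = 50·(1.11 − j0.038)/(0.89 + j0.038)

Z_L ≈ 62.2 − j4.79 Ω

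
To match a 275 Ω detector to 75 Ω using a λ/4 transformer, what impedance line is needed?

Z_qwt = √(Z_0·R_L) = √(75 × 275) = √20620

Z_qwt ≈ 144 Ω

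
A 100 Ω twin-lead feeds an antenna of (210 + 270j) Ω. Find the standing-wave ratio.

Γ = (Z_L − Z_0)/(Z_L + Z_0) = (110 + j270)/(310 + j270)
|Γ| = 292/411 = 0.709
VSWR = (1 + |Γ|)/(1 − |Γ|) = 1.71/0.291

VSWR ≈ 5.88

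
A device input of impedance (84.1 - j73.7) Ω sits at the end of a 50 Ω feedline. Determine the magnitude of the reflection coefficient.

Γ = (Z_L − Z_0)/(Z_L + Z_0) = (34.1 − j73.7)/(134.1 − j73.7)
|Γ| = 81.2/153

|Γ| ≈ 0.531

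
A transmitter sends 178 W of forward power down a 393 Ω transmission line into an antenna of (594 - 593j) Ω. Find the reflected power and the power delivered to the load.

|Γ| = |(201 − j593)/(987 − j593)| = 0.544
|Γ|² = 0.296
P_refl = |Γ|²·P_inc = 52.6 W, P_del = (1 − |Γ|²)·P_inc = 125 W

P_reflected ≈ 52.6 W; P_delivered ≈ 125 W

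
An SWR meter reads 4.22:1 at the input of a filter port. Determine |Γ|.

|Γ| ≈ 0.617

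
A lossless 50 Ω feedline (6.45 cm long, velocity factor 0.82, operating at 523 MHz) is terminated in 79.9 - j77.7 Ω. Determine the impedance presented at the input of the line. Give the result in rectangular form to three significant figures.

Z_in ≈ 16.6 − j17.9 Ω

λ = v/f = 0.82·c / 523 MHz = 0.47 m
βl = 2π·l/λ = 2π × 0.137 = 49.4°
tan(βl) = tan(49.4°) = 1.17
Z_in = Z_0·(Z_L + jZ_0·tanβl)/(Z_0 + jZ_L·tanβl)
     = 50·(79.9 − j19.4)/(141 + j93.1)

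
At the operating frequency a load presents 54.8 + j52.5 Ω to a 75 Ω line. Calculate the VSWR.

Γ = (Z_L − Z_0)/(Z_L + Z_0) = (-20.2 + j52.5)/(129.8 + j52.5)
|Γ| = 56.3/140 = 0.402
VSWR = (1 + |Γ|)/(1 − |Γ|) = 1.4/0.598

VSWR ≈ 2.34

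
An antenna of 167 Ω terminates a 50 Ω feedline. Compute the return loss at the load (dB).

Γ = (167 − 50)/(167 + 50) = 0.539
RL = −20·log₁₀|Γ| = −20·log₁₀(0.539)

RL ≈ 5.37 dB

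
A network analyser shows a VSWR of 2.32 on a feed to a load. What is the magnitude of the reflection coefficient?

|Γ| = (S − 1)/(S + 1) = (2.32 − 1)/(2.32 + 1) = 1.32/3.32

|Γ| ≈ 0.398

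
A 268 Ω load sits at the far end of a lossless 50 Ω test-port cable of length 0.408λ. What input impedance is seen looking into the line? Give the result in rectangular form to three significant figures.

βl = 2π × 0.408 = 147°
tan(βl) = tan(147°) = -0.652
Z_in = Z_0·(Z_L + jZ_0·tanβl)/(Z_0 + jZ_L·tanβl)
     = 50·(268 − j32.6)/(50 − j175)

Z_in ≈ 28.9 + j68.4 Ω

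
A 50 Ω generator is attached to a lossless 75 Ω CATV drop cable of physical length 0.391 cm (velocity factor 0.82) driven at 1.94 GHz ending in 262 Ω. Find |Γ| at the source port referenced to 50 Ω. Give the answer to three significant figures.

λ = v/f = 0.82·c / 1.94 GHz = 0.127 m
βl = 2π·l/λ = 2π × 0.0308 = 11.1°
tan(βl) = 0.196
Z_in = Z_0·(Z_L + jZ_0·tanβl)/(Z_0 + jZ_L·tanβl) = 185 − j112 Ω
Γ_s = (Z_in − Z_s)/(Z_in + Z_s) = (135 − j112)/(235 − j112), |Γ_s| = 0.674

|Γ| ≈ 0.674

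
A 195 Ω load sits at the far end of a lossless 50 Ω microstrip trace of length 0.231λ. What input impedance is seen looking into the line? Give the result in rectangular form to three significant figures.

βl = 2π × 0.231 = 83.2°
tan(βl) = tan(83.2°) = 8.34
Z_in = Z_0·(Z_L + jZ_0·tanβl)/(Z_0 + jZ_L·tanβl)
     = 50·(195 + j417)/(50 + j1630)

Z_in ≈ 13 − j5.6 Ω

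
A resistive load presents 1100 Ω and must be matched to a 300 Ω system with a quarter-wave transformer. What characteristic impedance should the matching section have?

Z_qwt ≈ 574 Ω

Z_qwt = √(Z_0·R_L) = √(300 × 1100) = √330000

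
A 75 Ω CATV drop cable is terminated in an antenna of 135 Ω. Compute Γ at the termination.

Γ = (Z_L − Z_0)/(Z_L + Z_0) = (135 − 75)/(135 + 75) = 60/210

Γ = 0.286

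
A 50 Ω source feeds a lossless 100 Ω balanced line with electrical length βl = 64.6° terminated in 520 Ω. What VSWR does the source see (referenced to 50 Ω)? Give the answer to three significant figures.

VSWR ≈ 4.12

tan(βl) = 2.11
Z_in = Z_0·(Z_L + jZ_0·tanβl)/(Z_0 + jZ_L·tanβl) = 23.4 − j45.3 Ω
Γ_s = (Z_in − Z_s)/(Z_in + Z_s) = (-26.6 − j45.3)/(73.4 − j45.3), |Γ_s| = 0.61
VSWR = (1 + |Γ_s|)/(1 − |Γ_s|)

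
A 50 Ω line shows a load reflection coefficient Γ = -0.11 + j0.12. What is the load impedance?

Z_L = Z_0·(1 + Γ)/(1 − Γ) = 50·(0.89 + j0.12)/(1.11 − j0.12)

Z_L ≈ 39 + j9.63 Ω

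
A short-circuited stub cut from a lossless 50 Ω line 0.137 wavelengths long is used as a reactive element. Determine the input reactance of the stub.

X_in ≈ 58.2 Ω (inductive)

βl = 2π × 0.137 = 49.3°
tan(βl) = 1.16
For a short-circuited stub, Z_in = jZ_0·tan(βl)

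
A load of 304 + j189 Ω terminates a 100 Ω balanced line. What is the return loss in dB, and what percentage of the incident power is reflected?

RL ≈ 4.1 dB; 38.9% of incident power reflected

Γ = (204 + j189)/(404 + j189), |Γ| = 0.623
RL = −20·log₁₀(0.623) = 4.1 dB
P_refl/P_inc = |Γ|² = 0.389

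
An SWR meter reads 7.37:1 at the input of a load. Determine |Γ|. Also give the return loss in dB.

|Γ| = (S − 1)/(S + 1) = (7.37 − 1)/(7.37 + 1) = 6.37/8.37
RL = −20·log₁₀|Γ| = −20·log₁₀(0.761)

|Γ| ≈ 0.761; return loss ≈ 2.37 dB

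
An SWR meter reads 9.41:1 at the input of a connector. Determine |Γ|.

|Γ| = (S − 1)/(S + 1) = (9.41 − 1)/(9.41 + 1) = 8.41/10.4

|Γ| ≈ 0.808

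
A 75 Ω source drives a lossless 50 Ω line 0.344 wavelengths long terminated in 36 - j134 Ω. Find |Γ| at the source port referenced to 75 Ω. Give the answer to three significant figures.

|Γ| ≈ 0.841

βl = 2π × 0.344 = 124°
tan(βl) = -1.49
Z_in = Z_0·(Z_L + jZ_0·tanβl)/(Z_0 + jZ_L·tanβl) = 11.5 + j65.5 Ω
Γ_s = (Z_in − Z_s)/(Z_in + Z_s) = (-63.5 + j65.5)/(86.5 + j65.5), |Γ_s| = 0.841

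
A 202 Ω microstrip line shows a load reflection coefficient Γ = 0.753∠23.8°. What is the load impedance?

Z_L ≈ 463 + j649 Ω

Z_L = Z_0·(1 + Γ)/(1 − Γ) = 202·(1.69 + j0.304)/(0.311 − j0.304)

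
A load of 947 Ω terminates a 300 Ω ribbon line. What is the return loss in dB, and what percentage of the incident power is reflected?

Γ = (947 − 300)/(947 + 300) = 0.519
RL = −20·log₁₀(0.519) = 5.7 dB
P_refl/P_inc = |Γ|² = 0.269

RL ≈ 5.7 dB; 26.9% of incident power reflected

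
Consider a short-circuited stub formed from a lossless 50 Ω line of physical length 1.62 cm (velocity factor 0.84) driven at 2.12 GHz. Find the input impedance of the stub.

Z_in ≈ +j57.6 Ω

λ = v/f = 0.84·c / 2.12 GHz = 0.119 m
βl = 2π·l/λ = 2π × 0.136 = 49.1°
tan(βl) = 1.15
For a short-circuited stub, Z_in = jZ_0·tan(βl)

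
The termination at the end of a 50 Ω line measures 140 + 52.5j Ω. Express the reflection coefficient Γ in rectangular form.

Γ ≈ 0.511 + j0.135

Γ = (Z_L − Z_0)/(Z_L + Z_0) = (90 + j52.5)/(190 + j52.5)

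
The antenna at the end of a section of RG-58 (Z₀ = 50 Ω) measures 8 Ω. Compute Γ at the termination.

Γ = -0.724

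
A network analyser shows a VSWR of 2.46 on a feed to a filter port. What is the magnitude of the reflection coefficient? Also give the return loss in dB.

|Γ| ≈ 0.422; return loss ≈ 7.49 dB

|Γ| = (S − 1)/(S + 1) = (2.46 − 1)/(2.46 + 1) = 1.46/3.46
RL = −20·log₁₀|Γ| = −20·log₁₀(0.422)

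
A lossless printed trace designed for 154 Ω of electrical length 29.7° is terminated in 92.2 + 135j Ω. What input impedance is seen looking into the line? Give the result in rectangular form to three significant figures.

tan(βl) = tan(29.7°) = 0.57
Z_in = Z_0·(Z_L + jZ_0·tanβl)/(Z_0 + jZ_L·tanβl)
     = 154·(92.2 + j223)/(77 + j52.6)

Z_in ≈ 333 + j218 Ω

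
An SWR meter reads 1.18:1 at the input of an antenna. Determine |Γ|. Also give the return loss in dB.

|Γ| = (S − 1)/(S + 1) = (1.18 − 1)/(1.18 + 1) = 0.18/2.18
RL = −20·log₁₀|Γ| = −20·log₁₀(0.0826)

|Γ| ≈ 0.0826; return loss ≈ 21.7 dB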